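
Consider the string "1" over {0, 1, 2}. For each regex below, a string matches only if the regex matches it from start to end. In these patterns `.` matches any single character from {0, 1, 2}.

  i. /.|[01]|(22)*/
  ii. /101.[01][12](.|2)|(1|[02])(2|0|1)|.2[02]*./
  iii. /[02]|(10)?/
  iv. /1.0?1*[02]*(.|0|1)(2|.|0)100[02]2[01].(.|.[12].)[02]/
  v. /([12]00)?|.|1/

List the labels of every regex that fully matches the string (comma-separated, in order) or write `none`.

i → match
ii → no match
iii → no match
iv → no match
v → match

i, v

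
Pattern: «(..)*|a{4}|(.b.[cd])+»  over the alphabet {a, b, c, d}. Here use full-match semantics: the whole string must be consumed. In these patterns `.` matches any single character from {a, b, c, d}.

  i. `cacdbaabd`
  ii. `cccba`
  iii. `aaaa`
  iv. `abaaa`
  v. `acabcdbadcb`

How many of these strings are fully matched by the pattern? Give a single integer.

1

i → no match
ii → no match
iii → match
iv → no match
v → no match
Total matched: 1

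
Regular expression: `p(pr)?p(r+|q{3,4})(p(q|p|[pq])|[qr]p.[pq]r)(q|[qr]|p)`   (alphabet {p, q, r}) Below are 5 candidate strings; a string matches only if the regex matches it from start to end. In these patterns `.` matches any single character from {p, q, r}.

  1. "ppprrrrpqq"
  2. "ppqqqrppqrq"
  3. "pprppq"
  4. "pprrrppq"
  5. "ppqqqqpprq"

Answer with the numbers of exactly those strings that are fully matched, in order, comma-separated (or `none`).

1 → no match
2 → match
3 → match
4 → match
5 → no match

2, 3, 4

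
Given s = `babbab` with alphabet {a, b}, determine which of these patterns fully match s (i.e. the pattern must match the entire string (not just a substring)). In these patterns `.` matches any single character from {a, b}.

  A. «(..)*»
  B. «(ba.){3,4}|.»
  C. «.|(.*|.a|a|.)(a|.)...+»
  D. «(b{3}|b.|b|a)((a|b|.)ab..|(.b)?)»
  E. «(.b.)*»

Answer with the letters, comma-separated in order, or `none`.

A → match
B → no match
C → match
D → no match
E → no match

A, C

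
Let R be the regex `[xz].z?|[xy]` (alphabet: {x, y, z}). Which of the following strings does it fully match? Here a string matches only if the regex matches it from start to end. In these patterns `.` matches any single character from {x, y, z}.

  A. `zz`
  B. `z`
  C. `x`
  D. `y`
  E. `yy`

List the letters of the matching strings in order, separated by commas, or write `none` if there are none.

A, C, D

A. `zz` → match
B. `z` → no match
C. `x` → match
D. `y` → match
E. `yy` → no match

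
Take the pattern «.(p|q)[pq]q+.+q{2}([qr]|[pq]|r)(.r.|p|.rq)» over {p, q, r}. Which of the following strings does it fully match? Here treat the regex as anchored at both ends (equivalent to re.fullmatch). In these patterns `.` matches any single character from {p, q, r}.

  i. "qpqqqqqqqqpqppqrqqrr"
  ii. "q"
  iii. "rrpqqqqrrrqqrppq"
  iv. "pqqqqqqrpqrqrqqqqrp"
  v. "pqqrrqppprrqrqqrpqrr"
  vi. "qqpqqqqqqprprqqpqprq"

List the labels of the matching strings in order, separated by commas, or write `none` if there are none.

iv

i → no match
ii → no match
iii → no match
iv → match
v → no match
vi → no match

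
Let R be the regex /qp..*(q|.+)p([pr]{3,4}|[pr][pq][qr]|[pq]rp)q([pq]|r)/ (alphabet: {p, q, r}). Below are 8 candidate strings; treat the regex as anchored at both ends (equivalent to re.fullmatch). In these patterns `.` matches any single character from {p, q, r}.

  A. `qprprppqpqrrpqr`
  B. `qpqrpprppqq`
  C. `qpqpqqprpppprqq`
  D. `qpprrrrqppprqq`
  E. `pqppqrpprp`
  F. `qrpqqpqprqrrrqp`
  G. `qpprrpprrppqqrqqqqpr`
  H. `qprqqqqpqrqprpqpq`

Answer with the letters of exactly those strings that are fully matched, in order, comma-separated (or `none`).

B, C, D

A → no match
B. `qpqrpprppqq` → match
C → match
D → match
E. `pqppqrpprp` → no match — must start with `qp`
F → no match — must start with `qp`
G → no match
H → no match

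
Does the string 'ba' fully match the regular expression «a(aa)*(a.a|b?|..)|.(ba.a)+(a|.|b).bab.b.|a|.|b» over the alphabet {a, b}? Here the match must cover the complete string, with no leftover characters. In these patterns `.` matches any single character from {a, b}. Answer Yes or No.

No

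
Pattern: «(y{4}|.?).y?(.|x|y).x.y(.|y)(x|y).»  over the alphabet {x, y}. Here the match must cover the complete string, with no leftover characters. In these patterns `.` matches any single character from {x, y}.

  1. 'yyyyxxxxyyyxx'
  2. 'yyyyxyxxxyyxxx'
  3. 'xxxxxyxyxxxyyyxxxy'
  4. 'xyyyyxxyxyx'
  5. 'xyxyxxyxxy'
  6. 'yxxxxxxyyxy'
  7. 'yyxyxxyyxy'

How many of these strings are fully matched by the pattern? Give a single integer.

1 → match
2 → match
3 → no match
4 → match
5 → match
6 → no match
7 → match
Total matched: 5

5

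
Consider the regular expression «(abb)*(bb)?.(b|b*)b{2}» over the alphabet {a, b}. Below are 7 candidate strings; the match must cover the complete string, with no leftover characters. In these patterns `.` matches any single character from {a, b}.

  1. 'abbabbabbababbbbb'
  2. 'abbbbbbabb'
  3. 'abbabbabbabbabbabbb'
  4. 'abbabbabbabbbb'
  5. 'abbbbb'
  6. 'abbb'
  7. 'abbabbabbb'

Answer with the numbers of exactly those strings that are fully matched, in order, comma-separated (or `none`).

3, 4, 5, 6, 7

1 → no match
2 → no match
3 → match
4 → match
5 → match
6 → match
7 → match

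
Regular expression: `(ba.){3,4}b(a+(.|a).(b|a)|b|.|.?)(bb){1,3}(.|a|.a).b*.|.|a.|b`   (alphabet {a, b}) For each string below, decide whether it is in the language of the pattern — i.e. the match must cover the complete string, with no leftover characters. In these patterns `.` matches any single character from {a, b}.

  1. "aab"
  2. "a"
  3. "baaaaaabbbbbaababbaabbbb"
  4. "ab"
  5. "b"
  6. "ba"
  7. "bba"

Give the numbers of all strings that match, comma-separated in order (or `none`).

1 → no match
2 → match
3 → no match
4 → match
5 → match
6 → no match
7 → no match

2, 4, 5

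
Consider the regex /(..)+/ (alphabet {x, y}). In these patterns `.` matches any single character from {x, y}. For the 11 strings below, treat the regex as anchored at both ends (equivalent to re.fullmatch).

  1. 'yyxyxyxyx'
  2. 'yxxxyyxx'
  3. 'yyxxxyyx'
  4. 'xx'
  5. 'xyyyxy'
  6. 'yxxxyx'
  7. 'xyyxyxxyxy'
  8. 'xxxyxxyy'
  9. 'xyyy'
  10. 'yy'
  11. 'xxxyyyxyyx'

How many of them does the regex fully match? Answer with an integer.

1 → no match
2 → match
3 → match
4 → match
5 → match
6 → match
7 → match
8 → match
9 → match
10 → match
11 → match
Total matched: 10

10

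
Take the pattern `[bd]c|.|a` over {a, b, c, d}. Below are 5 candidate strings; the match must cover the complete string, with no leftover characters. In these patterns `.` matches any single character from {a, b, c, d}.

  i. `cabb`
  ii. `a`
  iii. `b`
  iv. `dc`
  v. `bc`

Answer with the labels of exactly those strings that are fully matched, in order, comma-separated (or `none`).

ii, iii, iv, v

i. `cabb` → no match
ii. `a` → match
iii. `b` → match
iv. `dc` → match
v. `bc` → match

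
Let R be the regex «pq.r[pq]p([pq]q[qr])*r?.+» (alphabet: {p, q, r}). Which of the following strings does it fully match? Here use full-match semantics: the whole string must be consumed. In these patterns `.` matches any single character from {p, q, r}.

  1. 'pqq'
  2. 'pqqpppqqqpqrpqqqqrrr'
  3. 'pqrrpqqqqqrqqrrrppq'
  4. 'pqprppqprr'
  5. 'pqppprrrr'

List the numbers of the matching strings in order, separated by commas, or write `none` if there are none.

1. 'pqq' → no match
2 → no match
3 → no match
4. 'pqprppqprr' → match
5. 'pqppprrrr' → no match

4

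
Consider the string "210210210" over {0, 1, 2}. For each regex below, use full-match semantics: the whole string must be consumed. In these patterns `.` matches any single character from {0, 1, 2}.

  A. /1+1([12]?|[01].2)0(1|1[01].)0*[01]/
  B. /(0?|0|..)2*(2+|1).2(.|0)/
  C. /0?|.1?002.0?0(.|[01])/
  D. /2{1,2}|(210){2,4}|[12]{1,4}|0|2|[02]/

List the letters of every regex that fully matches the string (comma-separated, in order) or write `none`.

D

A → no match — must start with "1"
B → no match
C → no match
D → match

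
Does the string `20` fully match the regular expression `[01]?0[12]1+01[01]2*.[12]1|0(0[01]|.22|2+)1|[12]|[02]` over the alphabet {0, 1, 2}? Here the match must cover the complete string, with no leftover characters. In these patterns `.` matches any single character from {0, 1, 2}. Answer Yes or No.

No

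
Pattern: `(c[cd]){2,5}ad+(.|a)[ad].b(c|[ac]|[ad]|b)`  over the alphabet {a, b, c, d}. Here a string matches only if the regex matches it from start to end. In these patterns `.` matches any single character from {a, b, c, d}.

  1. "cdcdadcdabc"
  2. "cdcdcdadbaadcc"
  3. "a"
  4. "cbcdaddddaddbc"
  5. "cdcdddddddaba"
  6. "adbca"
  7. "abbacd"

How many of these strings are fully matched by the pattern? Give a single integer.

1

1 → match
2 → no match
3 → no match — must start with "c"
4 → no match
5 → no match
6 → no match — must start with "c"
7 → no match — must start with "c"
Total matched: 1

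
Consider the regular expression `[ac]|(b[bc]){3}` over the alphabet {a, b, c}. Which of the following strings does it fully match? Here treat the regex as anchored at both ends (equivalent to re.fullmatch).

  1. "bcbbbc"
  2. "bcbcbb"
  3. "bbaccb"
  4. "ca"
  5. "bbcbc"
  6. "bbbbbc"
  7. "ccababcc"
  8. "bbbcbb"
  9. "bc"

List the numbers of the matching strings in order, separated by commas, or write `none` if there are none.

1. "bcbbbc" → match
2. "bcbcbb" → match
3. "bbaccb" → no match
4. "ca" → no match
5. "bbcbc" → no match
6. "bbbbbc" → match
7. "ccababcc" → no match
8. "bbbcbb" → match
9. "bc" → no match

1, 2, 6, 8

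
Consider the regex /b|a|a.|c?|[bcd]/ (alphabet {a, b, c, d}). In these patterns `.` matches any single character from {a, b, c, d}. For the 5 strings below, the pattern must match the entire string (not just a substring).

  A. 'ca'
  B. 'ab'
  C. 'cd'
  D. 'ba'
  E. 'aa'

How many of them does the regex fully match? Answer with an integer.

A → no match
B → match
C → no match
D → no match
E → match
Total matched: 2

2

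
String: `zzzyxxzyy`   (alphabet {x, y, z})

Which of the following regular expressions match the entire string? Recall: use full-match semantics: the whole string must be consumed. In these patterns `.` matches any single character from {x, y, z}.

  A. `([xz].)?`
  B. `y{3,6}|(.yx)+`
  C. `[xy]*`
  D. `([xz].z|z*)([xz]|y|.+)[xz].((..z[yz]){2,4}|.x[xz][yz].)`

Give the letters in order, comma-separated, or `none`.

D

A → no match
B → no match
C → no match
D → match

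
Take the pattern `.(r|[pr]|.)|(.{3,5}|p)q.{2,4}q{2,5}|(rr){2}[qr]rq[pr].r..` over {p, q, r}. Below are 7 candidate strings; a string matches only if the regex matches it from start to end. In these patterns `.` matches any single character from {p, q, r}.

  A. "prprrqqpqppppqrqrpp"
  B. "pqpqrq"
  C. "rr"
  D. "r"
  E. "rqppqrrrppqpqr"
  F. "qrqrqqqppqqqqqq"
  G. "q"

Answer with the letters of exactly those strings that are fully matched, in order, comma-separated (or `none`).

C, F

A → no match
B → no match
C → match
D → no match
E → no match
F → match
G → no match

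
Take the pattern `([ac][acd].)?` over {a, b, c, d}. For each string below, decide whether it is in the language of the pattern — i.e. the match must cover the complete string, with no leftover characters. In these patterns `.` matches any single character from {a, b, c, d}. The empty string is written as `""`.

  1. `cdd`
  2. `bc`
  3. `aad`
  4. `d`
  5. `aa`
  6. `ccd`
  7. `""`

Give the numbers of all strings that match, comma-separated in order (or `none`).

1. `cdd` → match
2. `bc` → no match
3. `aad` → match
4. `d` → no match
5. `aa` → no match
6. `ccd` → match
7. `""` → match

1, 3, 6, 7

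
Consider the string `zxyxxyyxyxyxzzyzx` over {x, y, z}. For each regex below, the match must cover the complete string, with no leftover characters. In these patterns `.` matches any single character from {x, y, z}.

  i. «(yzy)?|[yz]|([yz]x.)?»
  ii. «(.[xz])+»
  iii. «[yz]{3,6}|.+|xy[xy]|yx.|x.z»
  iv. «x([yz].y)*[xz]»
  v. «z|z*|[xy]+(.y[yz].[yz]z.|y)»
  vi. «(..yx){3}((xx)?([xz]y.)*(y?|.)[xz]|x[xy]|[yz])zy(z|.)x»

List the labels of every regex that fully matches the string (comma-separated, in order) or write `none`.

iii, vi

i → no match
ii → no match
iii → match
iv → no match — must start with `x`
v → no match
vi → match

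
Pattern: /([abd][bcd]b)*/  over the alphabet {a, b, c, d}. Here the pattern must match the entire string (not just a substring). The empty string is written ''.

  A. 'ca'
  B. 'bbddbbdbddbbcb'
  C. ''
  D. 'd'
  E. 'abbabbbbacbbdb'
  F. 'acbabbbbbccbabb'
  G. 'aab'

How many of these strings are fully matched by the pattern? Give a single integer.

1

A → no match
B → no match
C → match
D → no match
E → no match
F → no match
G → no match
Total matched: 1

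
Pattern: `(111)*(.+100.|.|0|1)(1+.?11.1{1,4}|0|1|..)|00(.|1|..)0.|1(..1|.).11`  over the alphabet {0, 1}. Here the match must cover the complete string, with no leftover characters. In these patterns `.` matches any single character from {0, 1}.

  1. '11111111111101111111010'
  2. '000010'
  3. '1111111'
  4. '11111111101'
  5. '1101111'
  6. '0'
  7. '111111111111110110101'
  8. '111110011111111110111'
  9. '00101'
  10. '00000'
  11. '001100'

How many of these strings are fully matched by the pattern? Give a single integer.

1 → no match
2 → no match
3 → match
4 → match
5 → match
6 → no match
7 → no match
8 → match
9 → match
10 → match
11 → match
Total matched: 7

7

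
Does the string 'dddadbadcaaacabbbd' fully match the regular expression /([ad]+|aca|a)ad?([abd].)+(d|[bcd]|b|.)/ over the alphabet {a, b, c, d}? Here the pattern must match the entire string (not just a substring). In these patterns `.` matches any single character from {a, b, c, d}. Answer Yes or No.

Yes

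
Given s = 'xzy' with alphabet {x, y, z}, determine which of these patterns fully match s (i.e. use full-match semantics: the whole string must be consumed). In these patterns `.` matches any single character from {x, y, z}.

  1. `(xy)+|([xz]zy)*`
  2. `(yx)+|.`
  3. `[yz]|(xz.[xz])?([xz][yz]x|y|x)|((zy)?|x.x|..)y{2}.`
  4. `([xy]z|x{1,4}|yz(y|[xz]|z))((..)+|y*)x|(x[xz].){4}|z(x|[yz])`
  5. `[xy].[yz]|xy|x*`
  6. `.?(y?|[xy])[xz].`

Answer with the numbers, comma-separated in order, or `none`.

1 → match
2 → no match
3 → no match
4 → no match
5 → match
6 → match

1, 5, 6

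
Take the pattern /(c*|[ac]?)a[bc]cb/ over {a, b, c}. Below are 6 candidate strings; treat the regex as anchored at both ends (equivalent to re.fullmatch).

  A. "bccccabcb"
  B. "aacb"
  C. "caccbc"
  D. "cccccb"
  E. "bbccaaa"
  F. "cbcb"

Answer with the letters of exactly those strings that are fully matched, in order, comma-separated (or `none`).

A. "bccccabcb" → no match
B. "aacb" → no match
C. "caccbc" → no match — must end with "cb"
D. "cccccb" → no match
E. "bbccaaa" → no match — must end with "cb"
F. "cbcb" → no match

none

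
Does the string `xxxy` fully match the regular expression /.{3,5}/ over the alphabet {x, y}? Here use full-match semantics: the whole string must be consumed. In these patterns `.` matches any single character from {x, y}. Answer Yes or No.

Yes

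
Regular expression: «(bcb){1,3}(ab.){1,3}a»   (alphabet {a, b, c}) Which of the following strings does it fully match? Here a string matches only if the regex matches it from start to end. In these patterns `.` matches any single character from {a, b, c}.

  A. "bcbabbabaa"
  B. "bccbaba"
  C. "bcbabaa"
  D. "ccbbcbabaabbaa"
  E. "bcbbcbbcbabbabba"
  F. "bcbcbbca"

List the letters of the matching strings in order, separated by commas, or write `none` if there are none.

A → match
B → no match — must start with "bcb"
C → match
D → no match — must start with "bcb"
E → match
F → no match

A, C, E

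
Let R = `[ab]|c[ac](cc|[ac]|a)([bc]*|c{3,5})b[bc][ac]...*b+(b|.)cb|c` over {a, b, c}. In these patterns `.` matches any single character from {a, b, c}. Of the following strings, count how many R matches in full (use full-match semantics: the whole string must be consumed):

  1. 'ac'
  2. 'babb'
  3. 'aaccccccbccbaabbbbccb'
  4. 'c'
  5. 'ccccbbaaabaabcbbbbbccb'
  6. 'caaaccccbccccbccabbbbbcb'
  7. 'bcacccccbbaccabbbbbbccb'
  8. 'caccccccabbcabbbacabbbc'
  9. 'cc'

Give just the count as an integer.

1 → no match
2 → no match
3 → no match
4 → match
5 → match
6 → no match
7 → no match
8 → no match
9 → no match
Total matched: 2

2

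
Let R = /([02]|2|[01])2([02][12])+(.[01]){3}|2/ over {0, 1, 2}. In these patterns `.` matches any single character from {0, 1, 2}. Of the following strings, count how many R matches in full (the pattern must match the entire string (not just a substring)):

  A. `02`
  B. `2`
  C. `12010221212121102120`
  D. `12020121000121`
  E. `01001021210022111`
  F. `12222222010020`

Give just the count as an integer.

A → no match
B → match
C → match
D → match
E → no match
F → match
Total matched: 4

4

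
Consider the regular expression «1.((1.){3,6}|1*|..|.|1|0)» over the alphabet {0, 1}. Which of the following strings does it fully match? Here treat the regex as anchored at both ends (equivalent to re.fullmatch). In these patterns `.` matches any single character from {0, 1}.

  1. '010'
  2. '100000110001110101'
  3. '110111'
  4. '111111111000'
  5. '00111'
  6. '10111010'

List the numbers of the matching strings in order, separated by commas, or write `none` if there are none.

1 → no match — must start with '1'
2 → no match
3 → no match
4 → no match
5 → no match — must start with '1'
6 → match

6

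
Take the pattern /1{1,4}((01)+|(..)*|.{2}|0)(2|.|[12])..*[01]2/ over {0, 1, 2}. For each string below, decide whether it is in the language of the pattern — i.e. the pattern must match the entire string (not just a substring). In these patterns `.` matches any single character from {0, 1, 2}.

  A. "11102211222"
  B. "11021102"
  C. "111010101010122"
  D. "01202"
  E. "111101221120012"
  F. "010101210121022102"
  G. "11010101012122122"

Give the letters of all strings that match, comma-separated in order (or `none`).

A → no match
B → match
C → no match
D → no match — must start with "1"
E → match
F → no match — must start with "1"
G → no match

B, E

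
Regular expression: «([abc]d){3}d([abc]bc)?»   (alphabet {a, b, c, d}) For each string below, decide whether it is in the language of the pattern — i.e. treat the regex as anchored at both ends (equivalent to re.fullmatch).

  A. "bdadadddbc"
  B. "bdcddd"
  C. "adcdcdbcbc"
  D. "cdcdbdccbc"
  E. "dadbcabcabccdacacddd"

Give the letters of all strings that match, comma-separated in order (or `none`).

none

A → no match
B → no match
C → no match
D → no match
E → no match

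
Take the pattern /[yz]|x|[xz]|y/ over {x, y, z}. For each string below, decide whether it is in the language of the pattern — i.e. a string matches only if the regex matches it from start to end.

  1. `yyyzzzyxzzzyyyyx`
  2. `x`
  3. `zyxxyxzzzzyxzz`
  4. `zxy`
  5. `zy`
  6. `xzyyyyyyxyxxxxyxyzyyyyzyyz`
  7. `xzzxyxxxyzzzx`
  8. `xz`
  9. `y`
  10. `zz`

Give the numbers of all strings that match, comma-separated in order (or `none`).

1 → no match
2. `x` → match
3 → no match
4. `zxy` → no match
5. `zy` → no match
6 → no match
7 → no match
8. `xz` → no match
9. `y` → match
10. `zz` → no match

2, 9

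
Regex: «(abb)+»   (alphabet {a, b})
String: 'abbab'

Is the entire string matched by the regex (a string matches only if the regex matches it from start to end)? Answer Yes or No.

Every match must end with 'abb', but 'abbab' does not.

No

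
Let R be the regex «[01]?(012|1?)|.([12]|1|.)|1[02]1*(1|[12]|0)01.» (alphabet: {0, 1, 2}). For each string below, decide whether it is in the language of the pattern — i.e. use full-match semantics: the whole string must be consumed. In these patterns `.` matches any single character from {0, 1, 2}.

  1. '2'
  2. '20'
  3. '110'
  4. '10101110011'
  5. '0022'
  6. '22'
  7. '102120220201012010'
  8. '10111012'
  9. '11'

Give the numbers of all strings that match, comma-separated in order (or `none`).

2, 6, 8, 9

1 → no match
2 → match
3 → no match
4 → no match
5 → no match
6 → match
7 → no match
8 → match
9 → match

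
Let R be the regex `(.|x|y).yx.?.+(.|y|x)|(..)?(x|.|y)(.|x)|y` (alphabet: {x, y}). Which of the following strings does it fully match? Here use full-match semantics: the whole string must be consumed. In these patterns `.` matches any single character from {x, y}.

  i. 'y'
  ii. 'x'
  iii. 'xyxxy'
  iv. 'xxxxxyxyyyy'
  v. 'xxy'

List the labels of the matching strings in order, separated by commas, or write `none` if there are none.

i

i → match
ii → no match
iii → no match
iv → no match
v → no match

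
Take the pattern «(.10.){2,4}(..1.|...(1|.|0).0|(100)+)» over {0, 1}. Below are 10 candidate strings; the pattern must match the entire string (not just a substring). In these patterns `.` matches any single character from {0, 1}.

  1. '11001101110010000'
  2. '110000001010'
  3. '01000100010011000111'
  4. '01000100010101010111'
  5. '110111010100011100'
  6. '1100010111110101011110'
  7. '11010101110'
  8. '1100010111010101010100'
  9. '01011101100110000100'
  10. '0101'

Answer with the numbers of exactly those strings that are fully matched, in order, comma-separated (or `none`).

1 → no match
2 → no match
3 → match
4 → match
5 → match
6 → no match
7 → no match
8 → match
9 → no match
10 → no match

3, 4, 5, 8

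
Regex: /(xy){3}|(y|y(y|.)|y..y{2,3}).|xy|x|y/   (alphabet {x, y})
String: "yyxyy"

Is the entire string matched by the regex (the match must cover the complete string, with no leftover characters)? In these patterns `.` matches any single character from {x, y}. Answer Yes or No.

No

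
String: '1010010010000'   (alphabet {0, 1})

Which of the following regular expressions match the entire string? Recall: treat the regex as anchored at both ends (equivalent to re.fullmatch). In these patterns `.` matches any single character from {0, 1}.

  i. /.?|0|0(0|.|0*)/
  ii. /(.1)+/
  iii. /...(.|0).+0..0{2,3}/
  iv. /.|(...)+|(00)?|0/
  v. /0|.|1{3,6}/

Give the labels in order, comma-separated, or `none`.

iii

i → no match
ii → no match — must end with '1'
iii → match
iv → no match
v → no match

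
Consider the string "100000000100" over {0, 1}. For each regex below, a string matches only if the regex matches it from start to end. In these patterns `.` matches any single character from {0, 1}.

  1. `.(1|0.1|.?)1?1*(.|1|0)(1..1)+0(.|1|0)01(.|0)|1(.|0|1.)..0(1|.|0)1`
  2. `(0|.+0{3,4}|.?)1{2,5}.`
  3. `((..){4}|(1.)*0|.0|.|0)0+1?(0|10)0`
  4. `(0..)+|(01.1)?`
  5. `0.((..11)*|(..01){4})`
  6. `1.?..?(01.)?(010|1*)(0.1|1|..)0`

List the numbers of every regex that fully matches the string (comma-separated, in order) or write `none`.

3

1 → no match
2 → no match
3 → match
4 → no match
5 → no match — must start with "0"
6 → no match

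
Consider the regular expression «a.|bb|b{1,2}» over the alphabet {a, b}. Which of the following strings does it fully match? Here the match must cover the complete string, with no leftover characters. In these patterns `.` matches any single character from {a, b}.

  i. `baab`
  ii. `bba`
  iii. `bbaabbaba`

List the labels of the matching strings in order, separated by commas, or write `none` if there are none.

i. `baab` → no match
ii. `bba` → no match
iii. `bbaabbaba` → no match

none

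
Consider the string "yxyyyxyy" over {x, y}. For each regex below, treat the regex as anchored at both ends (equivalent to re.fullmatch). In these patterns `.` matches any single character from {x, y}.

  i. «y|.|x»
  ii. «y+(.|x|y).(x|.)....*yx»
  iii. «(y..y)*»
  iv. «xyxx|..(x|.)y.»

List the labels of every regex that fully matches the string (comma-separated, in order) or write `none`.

i → no match
ii → no match — must end with "yx"
iii → match
iv → no match

iii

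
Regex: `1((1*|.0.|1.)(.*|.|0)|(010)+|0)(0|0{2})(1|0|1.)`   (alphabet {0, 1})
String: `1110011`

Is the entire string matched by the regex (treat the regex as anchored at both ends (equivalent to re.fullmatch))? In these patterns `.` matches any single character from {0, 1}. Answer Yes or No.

Yes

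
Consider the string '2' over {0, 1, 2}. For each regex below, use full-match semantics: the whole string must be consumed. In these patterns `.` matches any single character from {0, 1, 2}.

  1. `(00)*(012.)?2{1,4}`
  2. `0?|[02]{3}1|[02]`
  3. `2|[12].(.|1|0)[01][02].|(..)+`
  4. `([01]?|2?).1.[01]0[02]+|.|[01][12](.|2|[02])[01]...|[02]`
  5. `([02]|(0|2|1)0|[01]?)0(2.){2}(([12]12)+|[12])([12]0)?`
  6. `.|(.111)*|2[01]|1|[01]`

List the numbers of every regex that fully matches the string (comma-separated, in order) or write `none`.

1, 2, 3, 4, 6

1 → match
2 → match
3 → match
4 → match
5 → no match
6 → match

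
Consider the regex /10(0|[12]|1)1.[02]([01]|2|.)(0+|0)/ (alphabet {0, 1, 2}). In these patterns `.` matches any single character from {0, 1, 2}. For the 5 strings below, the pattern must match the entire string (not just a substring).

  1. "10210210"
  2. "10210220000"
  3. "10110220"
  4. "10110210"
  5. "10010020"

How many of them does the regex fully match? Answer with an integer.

1 → match
2 → match
3 → match
4 → match
5 → match
Total matched: 5

5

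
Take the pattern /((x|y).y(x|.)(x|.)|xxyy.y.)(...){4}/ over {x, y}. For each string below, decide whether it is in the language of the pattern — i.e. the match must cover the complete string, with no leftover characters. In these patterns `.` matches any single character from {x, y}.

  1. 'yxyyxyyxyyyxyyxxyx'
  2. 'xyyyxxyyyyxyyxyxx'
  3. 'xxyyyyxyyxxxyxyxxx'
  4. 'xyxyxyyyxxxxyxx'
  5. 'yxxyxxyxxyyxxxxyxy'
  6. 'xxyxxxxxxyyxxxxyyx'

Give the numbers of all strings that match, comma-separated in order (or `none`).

2

1 → no match
2 → match
3 → no match
4 → no match
5 → no match
6 → no match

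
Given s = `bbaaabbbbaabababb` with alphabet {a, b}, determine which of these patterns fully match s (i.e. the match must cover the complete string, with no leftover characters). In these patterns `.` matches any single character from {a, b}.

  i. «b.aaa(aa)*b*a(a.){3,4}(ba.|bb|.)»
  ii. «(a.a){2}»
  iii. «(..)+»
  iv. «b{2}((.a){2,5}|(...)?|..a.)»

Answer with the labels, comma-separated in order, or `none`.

i → match
ii → no match — must start with `a`
iii → no match
iv → no match

i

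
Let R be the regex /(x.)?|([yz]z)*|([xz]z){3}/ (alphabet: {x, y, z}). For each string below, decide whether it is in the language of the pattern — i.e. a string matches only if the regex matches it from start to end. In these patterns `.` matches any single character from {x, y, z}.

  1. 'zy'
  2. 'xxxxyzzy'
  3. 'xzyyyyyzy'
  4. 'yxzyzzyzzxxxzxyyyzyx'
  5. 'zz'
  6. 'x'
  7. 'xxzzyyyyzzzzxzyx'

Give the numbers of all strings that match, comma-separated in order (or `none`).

1 → no match
2 → no match
3 → no match
4 → no match
5 → match
6 → no match
7 → no match

5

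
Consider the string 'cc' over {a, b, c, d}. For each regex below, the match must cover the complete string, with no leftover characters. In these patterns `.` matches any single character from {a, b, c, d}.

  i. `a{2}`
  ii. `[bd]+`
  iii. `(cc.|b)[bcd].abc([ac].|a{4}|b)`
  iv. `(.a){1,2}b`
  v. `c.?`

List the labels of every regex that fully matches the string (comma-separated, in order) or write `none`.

i → no match — must start with 'a'
ii → no match
iii → no match
iv → no match — must end with 'ab'
v → match

v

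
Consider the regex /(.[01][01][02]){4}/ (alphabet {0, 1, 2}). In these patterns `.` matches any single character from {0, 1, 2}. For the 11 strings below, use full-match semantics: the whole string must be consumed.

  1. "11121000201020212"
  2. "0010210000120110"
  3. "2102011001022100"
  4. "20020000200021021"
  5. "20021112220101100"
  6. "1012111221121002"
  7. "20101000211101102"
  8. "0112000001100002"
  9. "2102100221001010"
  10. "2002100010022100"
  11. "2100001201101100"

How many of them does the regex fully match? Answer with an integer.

1 → no match
2 → match
3 → match
4 → no match
5 → no match
6 → match
7 → no match
8 → match
9 → match
10 → match
11 → match
Total matched: 7

7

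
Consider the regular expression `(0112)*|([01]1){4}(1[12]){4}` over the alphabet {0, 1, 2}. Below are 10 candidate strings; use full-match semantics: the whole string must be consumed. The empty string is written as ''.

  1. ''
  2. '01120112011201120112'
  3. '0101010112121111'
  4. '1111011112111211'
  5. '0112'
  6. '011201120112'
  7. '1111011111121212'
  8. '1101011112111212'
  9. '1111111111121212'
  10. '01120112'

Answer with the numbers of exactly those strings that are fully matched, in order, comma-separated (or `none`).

1 → match
2 → match
3 → match
4 → match
5 → match
6 → match
7 → match
8 → match
9 → match
10 → match

1, 2, 3, 4, 5, 6, 7, 8, 9, 10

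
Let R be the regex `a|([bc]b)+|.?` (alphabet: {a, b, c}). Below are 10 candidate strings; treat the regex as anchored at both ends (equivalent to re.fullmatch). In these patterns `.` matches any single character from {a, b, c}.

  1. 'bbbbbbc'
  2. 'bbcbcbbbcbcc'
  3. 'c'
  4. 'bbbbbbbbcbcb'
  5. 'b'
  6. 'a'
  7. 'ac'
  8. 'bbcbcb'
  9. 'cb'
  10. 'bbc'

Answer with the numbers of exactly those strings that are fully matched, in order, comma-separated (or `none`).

1 → no match
2 → no match
3 → match
4 → match
5 → match
6 → match
7 → no match
8 → match
9 → match
10 → no match

3, 4, 5, 6, 8, 9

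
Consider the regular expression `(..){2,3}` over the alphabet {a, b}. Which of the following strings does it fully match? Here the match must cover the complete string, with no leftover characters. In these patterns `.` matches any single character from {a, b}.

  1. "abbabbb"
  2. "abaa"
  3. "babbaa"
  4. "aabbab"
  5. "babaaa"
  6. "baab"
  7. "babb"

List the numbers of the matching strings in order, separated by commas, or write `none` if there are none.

2, 3, 4, 5, 6, 7

1. "abbabbb" → no match
2. "abaa" → match
3. "babbaa" → match
4. "aabbab" → match
5. "babaaa" → match
6. "baab" → match
7. "babb" → match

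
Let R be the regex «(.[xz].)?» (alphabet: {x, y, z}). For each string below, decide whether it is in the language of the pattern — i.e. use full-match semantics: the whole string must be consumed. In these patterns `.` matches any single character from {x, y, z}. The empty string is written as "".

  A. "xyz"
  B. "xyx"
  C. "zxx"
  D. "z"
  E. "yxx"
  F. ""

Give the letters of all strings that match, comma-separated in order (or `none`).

C, E, F

A → no match
B → no match
C → match
D → no match
E → match
F → match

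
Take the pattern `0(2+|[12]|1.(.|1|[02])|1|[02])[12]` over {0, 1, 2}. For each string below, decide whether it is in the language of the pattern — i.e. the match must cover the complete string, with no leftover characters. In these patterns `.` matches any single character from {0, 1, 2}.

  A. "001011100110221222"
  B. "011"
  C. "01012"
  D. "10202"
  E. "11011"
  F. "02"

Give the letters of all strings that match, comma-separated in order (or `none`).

A → no match
B. "011" → match
C. "01012" → match
D. "10202" → no match — must start with "0"
E. "11011" → no match — must start with "0"
F. "02" → no match

B, C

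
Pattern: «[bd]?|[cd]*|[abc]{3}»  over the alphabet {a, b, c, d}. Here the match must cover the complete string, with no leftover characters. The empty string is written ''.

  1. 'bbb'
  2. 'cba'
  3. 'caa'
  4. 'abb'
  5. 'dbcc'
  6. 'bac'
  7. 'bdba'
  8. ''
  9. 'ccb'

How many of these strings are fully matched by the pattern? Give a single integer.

7

1 → match
2 → match
3 → match
4 → match
5 → no match
6 → match
7 → no match
8 → match
9 → match
Total matched: 7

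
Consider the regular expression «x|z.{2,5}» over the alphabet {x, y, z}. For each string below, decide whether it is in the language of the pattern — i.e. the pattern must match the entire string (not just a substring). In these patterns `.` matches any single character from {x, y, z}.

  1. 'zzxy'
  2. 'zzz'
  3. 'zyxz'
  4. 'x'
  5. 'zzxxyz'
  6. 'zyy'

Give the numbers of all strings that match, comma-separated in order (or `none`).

1, 2, 3, 4, 5, 6

1 → match
2 → match
3 → match
4 → match
5 → match
6 → match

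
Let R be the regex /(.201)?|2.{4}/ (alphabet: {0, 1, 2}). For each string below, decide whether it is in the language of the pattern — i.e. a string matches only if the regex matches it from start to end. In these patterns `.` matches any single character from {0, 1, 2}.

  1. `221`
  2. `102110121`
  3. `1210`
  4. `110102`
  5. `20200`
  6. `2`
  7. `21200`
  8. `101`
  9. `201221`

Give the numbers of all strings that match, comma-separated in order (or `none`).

1 → no match
2 → no match
3 → no match
4 → no match
5 → match
6 → no match
7 → match
8 → no match
9 → no match

5, 7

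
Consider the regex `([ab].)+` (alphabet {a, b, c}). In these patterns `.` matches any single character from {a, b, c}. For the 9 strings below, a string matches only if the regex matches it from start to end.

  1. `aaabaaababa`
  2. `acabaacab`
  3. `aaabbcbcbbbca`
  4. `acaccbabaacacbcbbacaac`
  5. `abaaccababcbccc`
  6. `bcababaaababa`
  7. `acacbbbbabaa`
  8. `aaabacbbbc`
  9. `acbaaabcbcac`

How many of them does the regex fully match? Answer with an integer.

3

1 → no match
2 → no match
3 → no match
4 → no match
5 → no match
6 → no match
7 → match
8 → match
9 → match
Total matched: 3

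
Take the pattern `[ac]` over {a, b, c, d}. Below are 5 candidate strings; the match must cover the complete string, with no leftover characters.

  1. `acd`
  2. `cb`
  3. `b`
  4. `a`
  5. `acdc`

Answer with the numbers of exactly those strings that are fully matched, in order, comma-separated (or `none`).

1 → no match
2 → no match
3 → no match
4 → match
5 → no match

4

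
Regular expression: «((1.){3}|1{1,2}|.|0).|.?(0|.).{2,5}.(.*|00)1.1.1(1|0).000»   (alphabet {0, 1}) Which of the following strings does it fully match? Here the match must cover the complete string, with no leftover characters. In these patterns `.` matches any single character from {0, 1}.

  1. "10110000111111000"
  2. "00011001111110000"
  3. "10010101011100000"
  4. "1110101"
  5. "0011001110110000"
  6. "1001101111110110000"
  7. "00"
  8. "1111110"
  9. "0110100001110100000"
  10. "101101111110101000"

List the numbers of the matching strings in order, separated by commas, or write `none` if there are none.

1 → no match
2 → match
3 → match
4. "1110101" → match
5 → match
6 → match
7. "00" → match
8. "1111110" → match
9 → match
10 → match

2, 3, 4, 5, 6, 7, 8, 9, 10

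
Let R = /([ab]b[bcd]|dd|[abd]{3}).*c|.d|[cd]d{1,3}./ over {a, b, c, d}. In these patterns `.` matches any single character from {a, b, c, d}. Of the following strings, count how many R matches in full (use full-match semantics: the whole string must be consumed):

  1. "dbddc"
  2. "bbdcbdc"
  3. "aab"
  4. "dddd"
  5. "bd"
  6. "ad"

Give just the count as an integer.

5

1 → match
2 → match
3 → no match
4 → match
5 → match
6 → match
Total matched: 5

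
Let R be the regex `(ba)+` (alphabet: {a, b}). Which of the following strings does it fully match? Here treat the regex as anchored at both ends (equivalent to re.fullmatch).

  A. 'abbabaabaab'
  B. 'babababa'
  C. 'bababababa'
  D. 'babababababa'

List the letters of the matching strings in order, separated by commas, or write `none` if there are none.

A → no match — must start with 'ba'
B → match
C → match
D → match

B, C, D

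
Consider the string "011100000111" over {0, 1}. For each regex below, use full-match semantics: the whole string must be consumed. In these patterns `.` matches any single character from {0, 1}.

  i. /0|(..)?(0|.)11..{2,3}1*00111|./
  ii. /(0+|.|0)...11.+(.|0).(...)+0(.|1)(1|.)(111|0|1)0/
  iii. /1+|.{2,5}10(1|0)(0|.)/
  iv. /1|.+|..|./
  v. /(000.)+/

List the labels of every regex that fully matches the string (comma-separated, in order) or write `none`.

i, iv

i → match
ii → no match — must end with "0"
iii → no match
iv → match
v → no match — must start with "000"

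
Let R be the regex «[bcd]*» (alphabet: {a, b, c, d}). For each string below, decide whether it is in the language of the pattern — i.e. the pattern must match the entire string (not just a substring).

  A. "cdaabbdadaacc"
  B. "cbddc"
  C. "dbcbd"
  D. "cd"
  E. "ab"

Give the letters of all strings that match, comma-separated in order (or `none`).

B, C, D

A → no match
B → match
C → match
D → match
E → no match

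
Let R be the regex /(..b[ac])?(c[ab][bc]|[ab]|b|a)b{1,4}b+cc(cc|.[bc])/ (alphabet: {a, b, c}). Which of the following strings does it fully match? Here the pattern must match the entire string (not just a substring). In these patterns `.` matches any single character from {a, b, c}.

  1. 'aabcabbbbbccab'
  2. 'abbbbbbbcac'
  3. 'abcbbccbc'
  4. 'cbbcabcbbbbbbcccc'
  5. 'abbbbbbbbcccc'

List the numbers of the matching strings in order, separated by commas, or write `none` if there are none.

1 → match
2 → no match
3 → no match
4 → no match
5 → match

1, 5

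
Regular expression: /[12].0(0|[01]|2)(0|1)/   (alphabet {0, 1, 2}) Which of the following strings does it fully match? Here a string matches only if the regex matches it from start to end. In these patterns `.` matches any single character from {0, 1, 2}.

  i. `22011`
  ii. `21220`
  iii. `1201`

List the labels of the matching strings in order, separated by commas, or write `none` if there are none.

i

i. `22011` → match
ii. `21220` → no match
iii. `1201` → no match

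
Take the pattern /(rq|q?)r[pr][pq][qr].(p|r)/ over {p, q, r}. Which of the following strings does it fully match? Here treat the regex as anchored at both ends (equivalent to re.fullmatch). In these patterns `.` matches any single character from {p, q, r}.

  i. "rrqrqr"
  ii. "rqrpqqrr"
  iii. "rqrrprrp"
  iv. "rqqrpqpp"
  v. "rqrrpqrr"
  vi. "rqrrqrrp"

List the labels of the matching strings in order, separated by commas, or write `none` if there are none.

i, ii, iii, v, vi

i → match
ii → match
iii → match
iv → no match
v → match
vi → match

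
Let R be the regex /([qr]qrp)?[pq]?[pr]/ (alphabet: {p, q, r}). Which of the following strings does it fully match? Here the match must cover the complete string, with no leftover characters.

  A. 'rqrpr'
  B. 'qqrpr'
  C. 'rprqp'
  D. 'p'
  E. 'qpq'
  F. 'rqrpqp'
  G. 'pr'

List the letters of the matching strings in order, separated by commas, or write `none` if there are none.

A, B, D, F, G

A. 'rqrpr' → match
B. 'qqrpr' → match
C. 'rprqp' → no match
D. 'p' → match
E. 'qpq' → no match
F. 'rqrpqp' → match
G. 'pr' → match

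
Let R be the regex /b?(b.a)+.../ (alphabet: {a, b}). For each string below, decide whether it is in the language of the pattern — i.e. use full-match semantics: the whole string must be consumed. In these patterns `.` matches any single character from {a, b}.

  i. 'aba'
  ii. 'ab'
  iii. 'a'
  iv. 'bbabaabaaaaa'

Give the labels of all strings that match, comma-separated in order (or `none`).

iv

i → no match
ii → no match
iii → no match
iv → match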